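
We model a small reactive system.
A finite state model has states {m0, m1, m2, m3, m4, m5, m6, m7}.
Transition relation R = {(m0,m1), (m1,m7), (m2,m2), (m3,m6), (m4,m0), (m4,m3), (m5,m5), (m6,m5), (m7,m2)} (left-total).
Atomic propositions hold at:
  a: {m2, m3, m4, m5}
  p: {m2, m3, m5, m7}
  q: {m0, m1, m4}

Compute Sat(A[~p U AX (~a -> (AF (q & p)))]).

{m0, m1, m2, m5, m6, m7}

Sat(~p) = {m0, m1, m4, m6}
Sat(~a) = {m0, m1, m6, m7}
Sat(q & p) = ∅
AF (q & p): least fixpoint, start Z0 = ∅, add states with every successor in Z. Already a fixed point.
Sat(AF (q & p)) = ∅
Sat(~a -> (AF (q & p))) = {m2, m3, m4, m5}
Sat(AX (~a -> (AF (q & p)))) = {s : every successor in {m2, m3, m4, m5}} = {m2, m5, m6, m7}
A[~p U AX (~a -> (AF (q & p)))]: least fixpoint, start Z0 = Sat(AX (~a -> (AF (q & p)))) = {m2, m5, m6, m7}, add states in Sat(~p) with every successor in Z. Z1 = {m1, m2, m5, m6, m7}; Z2 = {m0, m1, m2, m5, m6, m7}; fixed.
Sat(A[~p U AX (~a -> (AF (q & p)))]) = {m0, m1, m2, m5, m6, m7}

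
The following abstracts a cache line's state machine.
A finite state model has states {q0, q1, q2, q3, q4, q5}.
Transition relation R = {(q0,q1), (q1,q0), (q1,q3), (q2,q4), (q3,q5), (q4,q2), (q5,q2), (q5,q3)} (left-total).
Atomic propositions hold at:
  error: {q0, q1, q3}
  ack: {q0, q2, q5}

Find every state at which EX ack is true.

Sat(EX ack) = {s : some successor in {q0, q2, q5}} = {q1, q3, q4, q5}

{q1, q3, q4, q5}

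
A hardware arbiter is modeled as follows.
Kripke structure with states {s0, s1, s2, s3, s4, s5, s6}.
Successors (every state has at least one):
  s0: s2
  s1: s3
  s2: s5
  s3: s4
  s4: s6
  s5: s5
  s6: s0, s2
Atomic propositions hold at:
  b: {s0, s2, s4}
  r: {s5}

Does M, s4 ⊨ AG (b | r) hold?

Sat(b | r) = {s0, s2, s4, s5}
AG (b | r): greatest fixpoint, start Z0 = {s0, s2, s4, s5}, keep only states in Sat with every successor in Z. Z1 = {s0, s2, s5}; fixed.
Sat(AG (b | r)) = {s0, s2, s5}
s4 ∉ Sat(AG (b | r)) = {s0, s2, s5}, so the formula does not hold at s4.

No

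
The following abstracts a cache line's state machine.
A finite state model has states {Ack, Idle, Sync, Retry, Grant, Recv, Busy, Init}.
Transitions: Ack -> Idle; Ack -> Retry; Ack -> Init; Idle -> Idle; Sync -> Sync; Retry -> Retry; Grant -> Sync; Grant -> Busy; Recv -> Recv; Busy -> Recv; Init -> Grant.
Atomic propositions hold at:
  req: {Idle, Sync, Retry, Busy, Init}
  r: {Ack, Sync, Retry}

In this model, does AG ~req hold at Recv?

Sat(~req) = {Ack, Grant, Recv}
AG ~req: greatest fixpoint, start Z0 = {Ack, Grant, Recv}, keep only states in Sat with every successor in Z. Z1 = {Recv}; fixed.
Sat(AG ~req) = {Recv}
Recv ∈ Sat(AG ~req) = {Recv}, so the formula holds at Recv.

Yes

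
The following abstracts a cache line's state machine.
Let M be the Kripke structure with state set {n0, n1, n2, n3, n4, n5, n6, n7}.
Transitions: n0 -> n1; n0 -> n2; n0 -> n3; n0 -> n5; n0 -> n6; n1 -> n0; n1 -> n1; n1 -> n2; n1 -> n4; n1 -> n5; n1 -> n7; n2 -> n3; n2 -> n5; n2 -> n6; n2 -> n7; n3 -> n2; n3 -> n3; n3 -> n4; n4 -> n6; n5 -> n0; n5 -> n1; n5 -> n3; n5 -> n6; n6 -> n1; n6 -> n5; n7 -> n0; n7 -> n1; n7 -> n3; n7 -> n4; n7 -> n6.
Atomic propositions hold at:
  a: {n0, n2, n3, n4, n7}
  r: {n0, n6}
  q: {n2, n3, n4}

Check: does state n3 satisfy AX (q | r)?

Sat(q | r) = {n0, n2, n3, n4, n6}
Sat(AX (q | r)) = {s : every successor in {n0, n2, n3, n4, n6}} = {n3, n4}
n3 ∈ Sat(AX (q | r)) = {n3, n4}, so the formula holds at n3.

Yes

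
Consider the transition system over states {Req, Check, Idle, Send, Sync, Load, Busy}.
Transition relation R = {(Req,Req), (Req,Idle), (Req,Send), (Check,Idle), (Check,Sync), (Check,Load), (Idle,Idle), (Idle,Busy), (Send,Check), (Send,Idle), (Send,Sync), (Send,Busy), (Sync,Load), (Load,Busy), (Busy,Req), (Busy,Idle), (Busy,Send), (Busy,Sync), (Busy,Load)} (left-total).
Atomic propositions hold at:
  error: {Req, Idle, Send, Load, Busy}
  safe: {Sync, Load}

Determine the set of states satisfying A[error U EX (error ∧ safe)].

Sat(error ∧ safe) = {Load}
Sat(EX (error ∧ safe)) = {s : some successor in {Load}} = {Check, Sync, Busy}
A[error U EX (error ∧ safe)]: least fixpoint, start Z0 = Sat(EX (error ∧ safe)) = {Check, Sync, Busy}, add states in Sat(error) with every successor in Z. Z1 = {Check, Sync, Load, Busy}; fixed.
Sat(A[error U EX (error ∧ safe)]) = {Check, Sync, Load, Busy}

{Check, Sync, Load, Busy}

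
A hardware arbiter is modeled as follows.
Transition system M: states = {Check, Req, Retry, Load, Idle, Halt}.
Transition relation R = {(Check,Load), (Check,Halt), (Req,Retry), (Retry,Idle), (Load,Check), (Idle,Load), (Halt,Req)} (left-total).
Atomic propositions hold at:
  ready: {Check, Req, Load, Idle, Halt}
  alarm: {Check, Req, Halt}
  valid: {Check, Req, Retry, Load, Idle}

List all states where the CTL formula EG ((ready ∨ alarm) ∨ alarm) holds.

{Check, Load, Idle}

Sat(ready ∨ alarm) = {Check, Req, Load, Idle, Halt}
Sat((ready ∨ alarm) ∨ alarm) = {Check, Req, Load, Idle, Halt}
EG ((ready ∨ alarm) ∨ alarm): greatest fixpoint, start Z0 = {Check, Req, Load, Idle, Halt}, keep only states in Sat with some successor in Z. Z1 = {Check, Load, Idle, Halt}; Z2 = {Check, Load, Idle}; fixed.
Sat(EG ((ready ∨ alarm) ∨ alarm)) = {Check, Load, Idle}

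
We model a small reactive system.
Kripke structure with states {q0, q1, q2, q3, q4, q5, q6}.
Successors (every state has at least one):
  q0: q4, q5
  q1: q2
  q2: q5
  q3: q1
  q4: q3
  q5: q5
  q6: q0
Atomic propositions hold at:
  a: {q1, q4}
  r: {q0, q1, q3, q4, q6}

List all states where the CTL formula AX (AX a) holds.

{q4}

Sat(AX a) = {s : every successor in {q1, q4}} = {q3}
Sat(AX (AX a)) = {s : every successor in {q3}} = {q4}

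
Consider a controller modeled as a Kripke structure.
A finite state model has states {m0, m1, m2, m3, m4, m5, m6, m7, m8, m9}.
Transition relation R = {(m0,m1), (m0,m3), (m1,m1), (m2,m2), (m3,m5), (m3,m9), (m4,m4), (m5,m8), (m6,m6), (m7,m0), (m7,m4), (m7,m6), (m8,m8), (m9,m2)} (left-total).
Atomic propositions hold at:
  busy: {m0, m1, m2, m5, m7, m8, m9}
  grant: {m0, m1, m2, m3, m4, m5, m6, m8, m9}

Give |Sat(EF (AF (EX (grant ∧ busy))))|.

Sat(grant ∧ busy) = {m0, m1, m2, m5, m8, m9}
Sat(EX (grant ∧ busy)) = {s : some successor in {m0, m1, m2, m5, m8, m9}} = {m0, m1, m2, m3, m5, m7, m8, m9}
AF (EX (grant ∧ busy)): least fixpoint, start Z0 = {m0, m1, m2, m3, m5, m7, m8, m9}, add states with every successor in Z. Already a fixed point.
Sat(AF (EX (grant ∧ busy))) = {m0, m1, m2, m3, m5, m7, m8, m9}
EF (AF (EX (grant ∧ busy))): least fixpoint, start Z0 = {m0, m1, m2, m3, m5, m7, m8, m9}, add states with some successor in Z. Already a fixed point.
Sat(EF (AF (EX (grant ∧ busy)))) = {m0, m1, m2, m3, m5, m7, m8, m9}
|Sat(EF (AF (EX (grant ∧ busy))))| = |{m0, m1, m2, m3, m5, m7, m8, m9}| = 8.

8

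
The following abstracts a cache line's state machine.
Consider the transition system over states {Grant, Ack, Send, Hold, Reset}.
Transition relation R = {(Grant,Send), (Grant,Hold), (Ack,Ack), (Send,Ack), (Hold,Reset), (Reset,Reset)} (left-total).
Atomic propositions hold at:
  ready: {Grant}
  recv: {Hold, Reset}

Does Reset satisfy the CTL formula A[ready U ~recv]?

No

Sat(~recv) = {Grant, Ack, Send}
A[ready U ~recv]: least fixpoint, start Z0 = Sat(~recv) = {Grant, Ack, Send}, add states in Sat(ready) with every successor in Z. Already a fixed point.
Sat(A[ready U ~recv]) = {Grant, Ack, Send}
Reset ∉ Sat(A[ready U ~recv]) = {Grant, Ack, Send}, so the formula does not hold at Reset.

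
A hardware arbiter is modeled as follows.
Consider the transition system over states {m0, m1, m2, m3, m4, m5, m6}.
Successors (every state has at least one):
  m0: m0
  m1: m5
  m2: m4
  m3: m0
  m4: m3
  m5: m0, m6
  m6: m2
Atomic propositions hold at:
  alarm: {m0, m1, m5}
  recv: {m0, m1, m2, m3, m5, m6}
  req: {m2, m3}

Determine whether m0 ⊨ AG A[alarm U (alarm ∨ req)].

Yes

Sat(alarm ∨ req) = {m0, m1, m2, m3, m5}
A[alarm U (alarm ∨ req)]: least fixpoint, start Z0 = Sat((alarm ∨ req)) = {m0, m1, m2, m3, m5}, add states in Sat(alarm) with every successor in Z. Already a fixed point.
Sat(A[alarm U (alarm ∨ req)]) = {m0, m1, m2, m3, m5}
AG A[alarm U (alarm ∨ req)]: greatest fixpoint, start Z0 = {m0, m1, m2, m3, m5}, keep only states in Sat with every successor in Z. Z1 = {m0, m1, m3}; Z2 = {m0, m3}; fixed.
Sat(AG A[alarm U (alarm ∨ req)]) = {m0, m3}
m0 ∈ Sat(AG A[alarm U (alarm ∨ req)]) = {m0, m3}, so the formula holds at m0.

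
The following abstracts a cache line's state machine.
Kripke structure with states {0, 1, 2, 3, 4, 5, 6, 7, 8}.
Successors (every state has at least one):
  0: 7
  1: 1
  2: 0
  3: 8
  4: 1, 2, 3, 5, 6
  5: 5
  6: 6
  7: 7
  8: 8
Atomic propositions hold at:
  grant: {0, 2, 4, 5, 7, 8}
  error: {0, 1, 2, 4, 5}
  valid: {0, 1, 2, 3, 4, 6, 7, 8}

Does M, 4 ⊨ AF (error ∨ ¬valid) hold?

Sat(¬valid) = {5}
Sat(error ∨ ¬valid) = {0, 1, 2, 4, 5}
AF (error ∨ ¬valid): least fixpoint, start Z0 = {0, 1, 2, 4, 5}, add states with every successor in Z. Already a fixed point.
Sat(AF (error ∨ ¬valid)) = {0, 1, 2, 4, 5}
4 ∈ Sat(AF (error ∨ ¬valid)) = {0, 1, 2, 4, 5}, so the formula holds at 4.

Yes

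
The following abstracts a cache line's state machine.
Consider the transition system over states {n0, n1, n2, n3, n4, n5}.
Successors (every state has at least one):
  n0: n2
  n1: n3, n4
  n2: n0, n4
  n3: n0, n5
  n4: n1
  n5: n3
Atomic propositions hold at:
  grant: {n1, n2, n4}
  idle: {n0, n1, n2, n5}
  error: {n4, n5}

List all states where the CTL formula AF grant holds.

{n0, n1, n2, n4}

AF grant: least fixpoint, start Z0 = {n1, n2, n4}, add states with every successor in Z. Z1 = {n0, n1, n2, n4}; fixed.
Sat(AF grant) = {n0, n1, n2, n4}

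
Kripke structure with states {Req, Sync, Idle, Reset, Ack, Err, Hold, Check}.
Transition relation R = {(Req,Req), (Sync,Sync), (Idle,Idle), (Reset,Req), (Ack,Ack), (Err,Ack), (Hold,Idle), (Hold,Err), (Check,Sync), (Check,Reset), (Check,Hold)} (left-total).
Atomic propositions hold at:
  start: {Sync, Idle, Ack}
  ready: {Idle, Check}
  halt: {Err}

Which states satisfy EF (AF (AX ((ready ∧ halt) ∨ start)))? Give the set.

{Sync, Idle, Ack, Err, Hold, Check}

Sat(ready ∧ halt) = ∅
Sat((ready ∧ halt) ∨ start) = {Sync, Idle, Ack}
Sat(AX ((ready ∧ halt) ∨ start)) = {s : every successor in {Sync, Idle, Ack}} = {Sync, Idle, Ack, Err}
AF (AX ((ready ∧ halt) ∨ start)): least fixpoint, start Z0 = {Sync, Idle, Ack, Err}, add states with every successor in Z. Z1 = {Sync, Idle, Ack, Err, Hold}; fixed.
Sat(AF (AX ((ready ∧ halt) ∨ start))) = {Sync, Idle, Ack, Err, Hold}
EF (AF (AX ((ready ∧ halt) ∨ start))): least fixpoint, start Z0 = {Sync, Idle, Ack, Err, Hold}, add states with some successor in Z. Z1 = {Sync, Idle, Ack, Err, Hold, Check}; fixed.
Sat(EF (AF (AX ((ready ∧ halt) ∨ start)))) = {Sync, Idle, Ack, Err, Hold, Check}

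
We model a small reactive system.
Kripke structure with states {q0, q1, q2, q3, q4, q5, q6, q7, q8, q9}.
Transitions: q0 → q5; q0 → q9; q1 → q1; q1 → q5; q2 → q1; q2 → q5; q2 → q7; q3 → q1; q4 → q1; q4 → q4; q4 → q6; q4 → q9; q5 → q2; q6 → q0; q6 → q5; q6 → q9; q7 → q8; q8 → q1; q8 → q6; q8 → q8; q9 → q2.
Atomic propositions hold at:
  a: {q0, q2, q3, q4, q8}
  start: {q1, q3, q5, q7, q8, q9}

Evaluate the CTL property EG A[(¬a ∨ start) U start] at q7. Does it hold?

Sat(¬a) = {q1, q5, q6, q7, q9}
Sat(¬a ∨ start) = {q1, q3, q5, q6, q7, q8, q9}
A[(¬a ∨ start) U start]: least fixpoint, start Z0 = Sat(start) = {q1, q3, q5, q7, q8, q9}, add states in Sat(¬a ∨ start) with every successor in Z. Already a fixed point.
Sat(A[(¬a ∨ start) U start]) = {q1, q3, q5, q7, q8, q9}
EG A[(¬a ∨ start) U start]: greatest fixpoint, start Z0 = {q1, q3, q5, q7, q8, q9}, keep only states in Sat with some successor in Z. Z1 = {q1, q3, q7, q8}; fixed.
Sat(EG A[(¬a ∨ start) U start]) = {q1, q3, q7, q8}
q7 ∈ Sat(EG A[(¬a ∨ start) U start]) = {q1, q3, q7, q8}, so the formula holds at q7.

Yes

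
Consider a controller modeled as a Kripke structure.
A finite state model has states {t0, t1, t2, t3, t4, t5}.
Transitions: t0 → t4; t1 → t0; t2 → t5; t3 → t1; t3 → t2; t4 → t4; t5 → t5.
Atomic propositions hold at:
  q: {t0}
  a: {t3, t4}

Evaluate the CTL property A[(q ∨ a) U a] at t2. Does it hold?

No

Sat(q ∨ a) = {t0, t3, t4}
A[(q ∨ a) U a]: least fixpoint, start Z0 = Sat(a) = {t3, t4}, add states in Sat(q ∨ a) with every successor in Z. Z1 = {t0, t3, t4}; fixed.
Sat(A[(q ∨ a) U a]) = {t0, t3, t4}
t2 ∉ Sat(A[(q ∨ a) U a]) = {t0, t3, t4}, so the formula does not hold at t2.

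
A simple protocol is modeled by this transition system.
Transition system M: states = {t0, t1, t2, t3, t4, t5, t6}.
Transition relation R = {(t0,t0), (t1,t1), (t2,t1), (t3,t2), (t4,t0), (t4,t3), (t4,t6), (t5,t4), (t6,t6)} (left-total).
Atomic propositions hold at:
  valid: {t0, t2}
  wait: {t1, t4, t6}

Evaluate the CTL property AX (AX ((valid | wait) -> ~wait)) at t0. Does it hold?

Yes

Sat(valid | wait) = {t0, t1, t2, t4, t6}
Sat(~wait) = {t0, t2, t3, t5}
Sat((valid | wait) -> ~wait) = {t0, t2, t3, t5}
Sat(AX ((valid | wait) -> ~wait)) = {s : every successor in {t0, t2, t3, t5}} = {t0, t3}
Sat(AX (AX ((valid | wait) -> ~wait))) = {s : every successor in {t0, t3}} = {t0}
t0 ∈ Sat(AX (AX ((valid | wait) -> ~wait))) = {t0}, so the formula holds at t0.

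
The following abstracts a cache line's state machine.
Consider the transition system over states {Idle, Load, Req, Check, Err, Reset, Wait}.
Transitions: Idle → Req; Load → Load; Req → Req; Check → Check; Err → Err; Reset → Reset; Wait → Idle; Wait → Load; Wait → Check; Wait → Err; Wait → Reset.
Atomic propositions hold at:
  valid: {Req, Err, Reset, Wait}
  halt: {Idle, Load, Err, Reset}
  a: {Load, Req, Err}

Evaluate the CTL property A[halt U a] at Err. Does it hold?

Yes

A[halt U a]: least fixpoint, start Z0 = Sat(a) = {Load, Req, Err}, add states in Sat(halt) with every successor in Z. Z1 = {Idle, Load, Req, Err}; fixed.
Sat(A[halt U a]) = {Idle, Load, Req, Err}
Err ∈ Sat(A[halt U a]) = {Idle, Load, Req, Err}, so the formula holds at Err.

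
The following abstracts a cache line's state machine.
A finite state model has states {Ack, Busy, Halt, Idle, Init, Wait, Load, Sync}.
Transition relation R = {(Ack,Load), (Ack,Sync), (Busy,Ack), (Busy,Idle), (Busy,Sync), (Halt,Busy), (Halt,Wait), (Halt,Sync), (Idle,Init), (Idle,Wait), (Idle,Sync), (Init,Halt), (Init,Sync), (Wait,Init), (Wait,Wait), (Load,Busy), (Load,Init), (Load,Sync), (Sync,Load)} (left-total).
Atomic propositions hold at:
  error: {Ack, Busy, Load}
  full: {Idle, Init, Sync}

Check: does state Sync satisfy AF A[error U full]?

Yes

A[error U full]: least fixpoint, start Z0 = Sat(full) = {Idle, Init, Sync}, add states in Sat(error) with every successor in Z. Already a fixed point.
Sat(A[error U full]) = {Idle, Init, Sync}
AF A[error U full]: least fixpoint, start Z0 = {Idle, Init, Sync}, add states with every successor in Z. Already a fixed point.
Sat(AF A[error U full]) = {Idle, Init, Sync}
Sync ∈ Sat(AF A[error U full]) = {Idle, Init, Sync}, so the formula holds at Sync.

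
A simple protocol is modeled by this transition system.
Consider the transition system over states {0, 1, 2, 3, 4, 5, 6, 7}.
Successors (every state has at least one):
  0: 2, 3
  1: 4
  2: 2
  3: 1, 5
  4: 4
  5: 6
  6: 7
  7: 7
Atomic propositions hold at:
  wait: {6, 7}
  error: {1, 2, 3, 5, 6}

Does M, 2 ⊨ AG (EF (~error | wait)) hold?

No

Sat(~error) = {0, 4, 7}
Sat(~error | wait) = {0, 4, 6, 7}
EF (~error | wait): least fixpoint, start Z0 = {0, 4, 6, 7}, add states with some successor in Z. Z1 = {0, 1, 4, 5, 6, 7}; Z2 = {0, 1, 3, 4, 5, 6, 7}; fixed.
Sat(EF (~error | wait)) = {0, 1, 3, 4, 5, 6, 7}
AG (EF (~error | wait)): greatest fixpoint, start Z0 = {0, 1, 3, 4, 5, 6, 7}, keep only states in Sat with every successor in Z. Z1 = {1, 3, 4, 5, 6, 7}; fixed.
Sat(AG (EF (~error | wait))) = {1, 3, 4, 5, 6, 7}
2 ∉ Sat(AG (EF (~error | wait))) = {1, 3, 4, 5, 6, 7}, so the formula does not hold at 2.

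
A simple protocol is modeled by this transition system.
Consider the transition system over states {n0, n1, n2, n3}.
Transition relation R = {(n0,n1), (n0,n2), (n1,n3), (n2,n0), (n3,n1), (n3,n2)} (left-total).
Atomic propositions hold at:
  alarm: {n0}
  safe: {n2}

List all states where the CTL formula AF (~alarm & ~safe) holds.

Sat(~alarm) = {n1, n2, n3}
Sat(~safe) = {n0, n1, n3}
Sat(~alarm & ~safe) = {n1, n3}
AF (~alarm & ~safe): least fixpoint, start Z0 = {n1, n3}, add states with every successor in Z. Already a fixed point.
Sat(AF (~alarm & ~safe)) = {n1, n3}

{n1, n3}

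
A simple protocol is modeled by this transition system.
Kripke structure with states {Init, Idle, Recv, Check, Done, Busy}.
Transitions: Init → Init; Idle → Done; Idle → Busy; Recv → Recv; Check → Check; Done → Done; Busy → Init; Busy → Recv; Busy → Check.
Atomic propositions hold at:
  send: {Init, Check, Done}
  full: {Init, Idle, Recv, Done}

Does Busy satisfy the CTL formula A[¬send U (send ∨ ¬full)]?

Yes

Sat(¬send) = {Idle, Recv, Busy}
Sat(¬full) = {Check, Busy}
Sat(send ∨ ¬full) = {Init, Check, Done, Busy}
A[¬send U (send ∨ ¬full)]: least fixpoint, start Z0 = Sat((send ∨ ¬full)) = {Init, Check, Done, Busy}, add states in Sat(¬send) with every successor in Z. Z1 = {Init, Idle, Check, Done, Busy}; fixed.
Sat(A[¬send U (send ∨ ¬full)]) = {Init, Idle, Check, Done, Busy}
Busy ∈ Sat(A[¬send U (send ∨ ¬full)]) = {Init, Idle, Check, Done, Busy}, so the formula holds at Busy.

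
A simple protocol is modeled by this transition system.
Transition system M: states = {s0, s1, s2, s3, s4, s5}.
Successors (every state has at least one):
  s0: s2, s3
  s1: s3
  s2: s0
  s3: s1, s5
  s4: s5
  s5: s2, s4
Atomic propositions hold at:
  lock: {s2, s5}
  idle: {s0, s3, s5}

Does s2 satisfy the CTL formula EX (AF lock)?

No

AF lock: least fixpoint, start Z0 = {s2, s5}, add states with every successor in Z. Z1 = {s2, s4, s5}; fixed.
Sat(AF lock) = {s2, s4, s5}
Sat(EX (AF lock)) = {s : some successor in {s2, s4, s5}} = {s0, s3, s4, s5}
s2 ∉ Sat(EX (AF lock)) = {s0, s3, s4, s5}, so the formula does not hold at s2.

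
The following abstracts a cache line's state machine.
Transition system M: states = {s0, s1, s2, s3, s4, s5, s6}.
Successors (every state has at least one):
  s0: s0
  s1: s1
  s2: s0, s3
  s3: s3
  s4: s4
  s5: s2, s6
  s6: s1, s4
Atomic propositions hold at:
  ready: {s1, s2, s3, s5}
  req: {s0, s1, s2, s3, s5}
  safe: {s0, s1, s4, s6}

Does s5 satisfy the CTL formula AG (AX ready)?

No

Sat(AX ready) = {s : every successor in {s1, s2, s3, s5}} = {s1, s3}
AG (AX ready): greatest fixpoint, start Z0 = {s1, s3}, keep only states in Sat with every successor in Z. Already a fixed point.
Sat(AG (AX ready)) = {s1, s3}
s5 ∉ Sat(AG (AX ready)) = {s1, s3}, so the formula does not hold at s5.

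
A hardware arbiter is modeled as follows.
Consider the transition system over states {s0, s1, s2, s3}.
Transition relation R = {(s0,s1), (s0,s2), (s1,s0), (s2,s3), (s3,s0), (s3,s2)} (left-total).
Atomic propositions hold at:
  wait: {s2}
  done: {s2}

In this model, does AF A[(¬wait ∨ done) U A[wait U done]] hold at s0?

No

Sat(¬wait) = {s0, s1, s3}
Sat(¬wait ∨ done) = {s0, s1, s2, s3}
A[wait U done]: least fixpoint, start Z0 = Sat(done) = {s2}, add states in Sat(wait) with every successor in Z. Already a fixed point.
Sat(A[wait U done]) = {s2}
A[(¬wait ∨ done) U A[wait U done]]: least fixpoint, start Z0 = Sat(A[wait U done]) = {s2}, add states in Sat(¬wait ∨ done) with every successor in Z. Already a fixed point.
Sat(A[(¬wait ∨ done) U A[wait U done]]) = {s2}
AF A[(¬wait ∨ done) U A[wait U done]]: least fixpoint, start Z0 = {s2}, add states with every successor in Z. Already a fixed point.
Sat(AF A[(¬wait ∨ done) U A[wait U done]]) = {s2}
s0 ∉ Sat(AF A[(¬wait ∨ done) U A[wait U done]]) = {s2}, so the formula does not hold at s0.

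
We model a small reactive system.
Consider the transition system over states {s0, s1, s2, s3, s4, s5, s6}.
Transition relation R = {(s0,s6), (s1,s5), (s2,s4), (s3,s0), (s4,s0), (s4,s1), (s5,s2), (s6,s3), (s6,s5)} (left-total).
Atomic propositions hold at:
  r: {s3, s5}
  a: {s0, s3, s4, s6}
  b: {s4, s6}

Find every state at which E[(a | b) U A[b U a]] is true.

Sat(a | b) = {s0, s3, s4, s6}
A[b U a]: least fixpoint, start Z0 = Sat(a) = {s0, s3, s4, s6}, add states in Sat(b) with every successor in Z. Already a fixed point.
Sat(A[b U a]) = {s0, s3, s4, s6}
E[(a | b) U A[b U a]]: least fixpoint, start Z0 = Sat(A[b U a]) = {s0, s3, s4, s6}, add states in Sat(a | b) with some successor in Z. Already a fixed point.
Sat(E[(a | b) U A[b U a]]) = {s0, s3, s4, s6}

{s0, s3, s4, s6}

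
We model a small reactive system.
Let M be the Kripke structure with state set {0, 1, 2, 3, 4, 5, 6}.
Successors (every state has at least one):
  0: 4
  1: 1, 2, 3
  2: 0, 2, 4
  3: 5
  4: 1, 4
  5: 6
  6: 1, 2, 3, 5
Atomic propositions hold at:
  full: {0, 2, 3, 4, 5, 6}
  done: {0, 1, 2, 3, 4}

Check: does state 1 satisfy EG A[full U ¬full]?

Yes

Sat(¬full) = {1}
A[full U ¬full]: least fixpoint, start Z0 = Sat(¬full) = {1}, add states in Sat(full) with every successor in Z. Already a fixed point.
Sat(A[full U ¬full]) = {1}
EG A[full U ¬full]: greatest fixpoint, start Z0 = {1}, keep only states in Sat with some successor in Z. Already a fixed point.
Sat(EG A[full U ¬full]) = {1}
1 ∈ Sat(EG A[full U ¬full]) = {1}, so the formula holds at 1.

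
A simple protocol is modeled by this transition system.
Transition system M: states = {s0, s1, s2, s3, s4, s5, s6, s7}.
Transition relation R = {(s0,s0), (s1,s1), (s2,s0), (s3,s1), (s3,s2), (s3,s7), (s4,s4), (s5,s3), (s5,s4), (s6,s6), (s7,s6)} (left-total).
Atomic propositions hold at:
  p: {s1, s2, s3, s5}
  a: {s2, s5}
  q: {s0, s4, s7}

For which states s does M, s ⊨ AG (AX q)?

{s0, s2, s4}

Sat(AX q) = {s : every successor in {s0, s4, s7}} = {s0, s2, s4}
AG (AX q): greatest fixpoint, start Z0 = {s0, s2, s4}, keep only states in Sat with every successor in Z. Already a fixed point.
Sat(AG (AX q)) = {s0, s2, s4}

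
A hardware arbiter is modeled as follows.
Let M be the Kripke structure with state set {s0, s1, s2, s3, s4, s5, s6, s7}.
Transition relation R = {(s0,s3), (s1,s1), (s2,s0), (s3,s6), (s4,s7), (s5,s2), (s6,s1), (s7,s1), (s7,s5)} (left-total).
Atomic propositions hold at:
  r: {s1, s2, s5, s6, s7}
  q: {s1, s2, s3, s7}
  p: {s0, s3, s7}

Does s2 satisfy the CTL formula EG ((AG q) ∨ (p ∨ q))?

No

AG q: greatest fixpoint, start Z0 = {s1, s2, s3, s7}, keep only states in Sat with every successor in Z. Z1 = {s1}; fixed.
Sat(AG q) = {s1}
Sat(p ∨ q) = {s0, s1, s2, s3, s7}
Sat((AG q) ∨ (p ∨ q)) = {s0, s1, s2, s3, s7}
EG ((AG q) ∨ (p ∨ q)): greatest fixpoint, start Z0 = {s0, s1, s2, s3, s7}, keep only states in Sat with some successor in Z. Z1 = {s0, s1, s2, s7}; Z2 = {s1, s2, s7}; Z3 = {s1, s7}; fixed.
Sat(EG ((AG q) ∨ (p ∨ q))) = {s1, s7}
s2 ∉ Sat(EG ((AG q) ∨ (p ∨ q))) = {s1, s7}, so the formula does not hold at s2.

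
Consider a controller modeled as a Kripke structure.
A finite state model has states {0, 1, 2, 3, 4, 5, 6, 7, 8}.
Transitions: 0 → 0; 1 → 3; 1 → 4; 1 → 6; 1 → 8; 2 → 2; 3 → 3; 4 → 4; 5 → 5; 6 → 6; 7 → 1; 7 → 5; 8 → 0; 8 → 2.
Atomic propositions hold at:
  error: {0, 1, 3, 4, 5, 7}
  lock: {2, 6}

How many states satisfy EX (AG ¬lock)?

7

Sat(¬lock) = {0, 1, 3, 4, 5, 7, 8}
AG ¬lock: greatest fixpoint, start Z0 = {0, 1, 3, 4, 5, 7, 8}, keep only states in Sat with every successor in Z. Z1 = {0, 3, 4, 5, 7}; Z2 = {0, 3, 4, 5}; fixed.
Sat(AG ¬lock) = {0, 3, 4, 5}
Sat(EX (AG ¬lock)) = {s : some successor in {0, 3, 4, 5}} = {0, 1, 3, 4, 5, 7, 8}
|Sat(EX (AG ¬lock))| = |{0, 1, 3, 4, 5, 7, 8}| = 7.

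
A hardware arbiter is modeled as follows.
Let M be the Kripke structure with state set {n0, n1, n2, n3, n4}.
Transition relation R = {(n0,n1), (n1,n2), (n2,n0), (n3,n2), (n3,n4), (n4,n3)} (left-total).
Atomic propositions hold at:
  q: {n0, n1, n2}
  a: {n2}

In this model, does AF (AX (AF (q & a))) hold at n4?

No

Sat(q & a) = {n2}
AF (q & a): least fixpoint, start Z0 = {n2}, add states with every successor in Z. Z1 = {n1, n2}; Z2 = {n0, n1, n2}; fixed.
Sat(AF (q & a)) = {n0, n1, n2}
Sat(AX (AF (q & a))) = {s : every successor in {n0, n1, n2}} = {n0, n1, n2}
AF (AX (AF (q & a))): least fixpoint, start Z0 = {n0, n1, n2}, add states with every successor in Z. Already a fixed point.
Sat(AF (AX (AF (q & a)))) = {n0, n1, n2}
n4 ∉ Sat(AF (AX (AF (q & a)))) = {n0, n1, n2}, so the formula does not hold at n4.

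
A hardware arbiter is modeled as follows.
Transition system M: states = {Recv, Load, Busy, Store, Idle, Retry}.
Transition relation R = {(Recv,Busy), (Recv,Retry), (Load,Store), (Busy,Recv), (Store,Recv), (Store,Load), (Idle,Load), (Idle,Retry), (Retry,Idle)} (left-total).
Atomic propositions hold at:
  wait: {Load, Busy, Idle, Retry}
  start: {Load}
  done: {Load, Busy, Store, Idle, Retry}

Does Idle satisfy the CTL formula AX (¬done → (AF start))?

Sat(¬done) = {Recv}
AF start: least fixpoint, start Z0 = {Load}, add states with every successor in Z. Already a fixed point.
Sat(AF start) = {Load}
Sat(¬done → (AF start)) = {Load, Busy, Store, Idle, Retry}
Sat(AX (¬done → (AF start))) = {s : every successor in {Load, Busy, Store, Idle, Retry}} = {Recv, Load, Idle, Retry}
Idle ∈ Sat(AX (¬done → (AF start))) = {Recv, Load, Idle, Retry}, so the formula holds at Idle.

Yes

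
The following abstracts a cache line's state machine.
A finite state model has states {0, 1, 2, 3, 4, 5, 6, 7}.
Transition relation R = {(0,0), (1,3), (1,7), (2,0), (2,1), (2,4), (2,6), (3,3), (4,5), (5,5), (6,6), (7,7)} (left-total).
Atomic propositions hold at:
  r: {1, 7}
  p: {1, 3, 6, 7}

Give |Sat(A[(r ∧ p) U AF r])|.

Sat(r ∧ p) = {1, 7}
AF r: least fixpoint, start Z0 = {1, 7}, add states with every successor in Z. Already a fixed point.
Sat(AF r) = {1, 7}
A[(r ∧ p) U AF r]: least fixpoint, start Z0 = Sat(AF r) = {1, 7}, add states in Sat(r ∧ p) with every successor in Z. Already a fixed point.
Sat(A[(r ∧ p) U AF r]) = {1, 7}
|Sat(A[(r ∧ p) U AF r])| = |{1, 7}| = 2.

2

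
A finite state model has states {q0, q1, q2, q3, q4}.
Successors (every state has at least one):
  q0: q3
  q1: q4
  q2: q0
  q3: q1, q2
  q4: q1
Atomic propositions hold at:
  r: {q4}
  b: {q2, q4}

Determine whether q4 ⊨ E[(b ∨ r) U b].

Yes

Sat(b ∨ r) = {q2, q4}
E[(b ∨ r) U b]: least fixpoint, start Z0 = Sat(b) = {q2, q4}, add states in Sat(b ∨ r) with some successor in Z. Already a fixed point.
Sat(E[(b ∨ r) U b]) = {q2, q4}
q4 ∈ Sat(E[(b ∨ r) U b]) = {q2, q4}, so the formula holds at q4.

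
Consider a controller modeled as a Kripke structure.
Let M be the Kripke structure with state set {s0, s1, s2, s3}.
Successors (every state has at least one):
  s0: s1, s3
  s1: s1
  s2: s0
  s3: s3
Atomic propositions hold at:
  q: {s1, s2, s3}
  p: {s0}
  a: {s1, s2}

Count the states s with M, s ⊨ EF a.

EF a: least fixpoint, start Z0 = {s1, s2}, add states with some successor in Z. Z1 = {s0, s1, s2}; fixed.
Sat(EF a) = {s0, s1, s2}
|Sat(EF a)| = |{s0, s1, s2}| = 3.

3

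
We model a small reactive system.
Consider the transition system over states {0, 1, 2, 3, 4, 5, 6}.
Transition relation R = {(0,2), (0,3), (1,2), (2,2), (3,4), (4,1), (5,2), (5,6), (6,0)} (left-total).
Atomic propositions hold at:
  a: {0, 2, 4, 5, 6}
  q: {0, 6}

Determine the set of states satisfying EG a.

{0, 2, 5, 6}

EG a: greatest fixpoint, start Z0 = {0, 2, 4, 5, 6}, keep only states in Sat with some successor in Z. Z1 = {0, 2, 5, 6}; fixed.
Sat(EG a) = {0, 2, 5, 6}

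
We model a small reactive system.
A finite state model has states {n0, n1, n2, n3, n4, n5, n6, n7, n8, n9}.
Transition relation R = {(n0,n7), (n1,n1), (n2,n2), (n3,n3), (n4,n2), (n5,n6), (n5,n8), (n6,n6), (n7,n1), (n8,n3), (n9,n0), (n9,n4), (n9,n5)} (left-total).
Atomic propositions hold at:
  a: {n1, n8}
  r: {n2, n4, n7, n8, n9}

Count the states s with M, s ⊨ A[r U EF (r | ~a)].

Sat(~a) = {n0, n2, n3, n4, n5, n6, n7, n9}
Sat(r | ~a) = {n0, n2, n3, n4, n5, n6, n7, n8, n9}
EF (r | ~a): least fixpoint, start Z0 = {n0, n2, n3, n4, n5, n6, n7, n8, n9}, add states with some successor in Z. Already a fixed point.
Sat(EF (r | ~a)) = {n0, n2, n3, n4, n5, n6, n7, n8, n9}
A[r U EF (r | ~a)]: least fixpoint, start Z0 = Sat(EF (r | ~a)) = {n0, n2, n3, n4, n5, n6, n7, n8, n9}, add states in Sat(r) with every successor in Z. Already a fixed point.
Sat(A[r U EF (r | ~a)]) = {n0, n2, n3, n4, n5, n6, n7, n8, n9}
|Sat(A[r U EF (r | ~a)])| = |{n0, n2, n3, n4, n5, n6, n7, n8, n9}| = 9.

9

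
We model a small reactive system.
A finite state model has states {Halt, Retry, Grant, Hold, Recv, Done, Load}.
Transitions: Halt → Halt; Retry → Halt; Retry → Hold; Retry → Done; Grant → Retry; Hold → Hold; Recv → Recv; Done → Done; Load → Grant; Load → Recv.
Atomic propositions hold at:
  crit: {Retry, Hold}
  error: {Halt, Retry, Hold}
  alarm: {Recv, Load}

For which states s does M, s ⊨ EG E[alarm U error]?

E[alarm U error]: least fixpoint, start Z0 = Sat(error) = {Halt, Retry, Hold}, add states in Sat(alarm) with some successor in Z. Already a fixed point.
Sat(E[alarm U error]) = {Halt, Retry, Hold}
EG E[alarm U error]: greatest fixpoint, start Z0 = {Halt, Retry, Hold}, keep only states in Sat with some successor in Z. Already a fixed point.
Sat(EG E[alarm U error]) = {Halt, Retry, Hold}

{Halt, Retry, Hold}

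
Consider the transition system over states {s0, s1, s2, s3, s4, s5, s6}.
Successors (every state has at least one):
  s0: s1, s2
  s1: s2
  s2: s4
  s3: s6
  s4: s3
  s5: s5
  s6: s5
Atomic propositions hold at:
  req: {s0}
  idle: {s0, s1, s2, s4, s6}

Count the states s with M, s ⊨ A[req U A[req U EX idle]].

4

Sat(EX idle) = {s : some successor in {s0, s1, s2, s4, s6}} = {s0, s1, s2, s3}
A[req U EX idle]: least fixpoint, start Z0 = Sat(EX idle) = {s0, s1, s2, s3}, add states in Sat(req) with every successor in Z. Already a fixed point.
Sat(A[req U EX idle]) = {s0, s1, s2, s3}
A[req U A[req U EX idle]]: least fixpoint, start Z0 = Sat(A[req U EX idle]) = {s0, s1, s2, s3}, add states in Sat(req) with every successor in Z. Already a fixed point.
Sat(A[req U A[req U EX idle]]) = {s0, s1, s2, s3}
|Sat(A[req U A[req U EX idle]])| = |{s0, s1, s2, s3}| = 4.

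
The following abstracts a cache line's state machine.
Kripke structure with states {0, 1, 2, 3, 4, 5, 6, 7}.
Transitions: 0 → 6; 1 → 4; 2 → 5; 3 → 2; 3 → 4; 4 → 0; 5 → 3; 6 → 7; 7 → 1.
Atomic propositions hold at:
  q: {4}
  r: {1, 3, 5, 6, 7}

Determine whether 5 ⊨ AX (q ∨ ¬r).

Sat(¬r) = {0, 2, 4}
Sat(q ∨ ¬r) = {0, 2, 4}
Sat(AX (q ∨ ¬r)) = {s : every successor in {0, 2, 4}} = {1, 3, 4}
5 ∉ Sat(AX (q ∨ ¬r)) = {1, 3, 4}, so the formula does not hold at 5.

No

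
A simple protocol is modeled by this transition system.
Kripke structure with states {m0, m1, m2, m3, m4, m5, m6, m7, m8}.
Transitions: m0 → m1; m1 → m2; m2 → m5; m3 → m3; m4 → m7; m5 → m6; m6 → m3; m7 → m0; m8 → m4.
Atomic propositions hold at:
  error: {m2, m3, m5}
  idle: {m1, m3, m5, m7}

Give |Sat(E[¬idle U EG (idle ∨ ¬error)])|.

4

Sat(¬idle) = {m0, m2, m4, m6, m8}
Sat(¬error) = {m0, m1, m4, m6, m7, m8}
Sat(idle ∨ ¬error) = {m0, m1, m3, m4, m5, m6, m7, m8}
EG (idle ∨ ¬error): greatest fixpoint, start Z0 = {m0, m1, m3, m4, m5, m6, m7, m8}, keep only states in Sat with some successor in Z. Z1 = {m0, m3, m4, m5, m6, m7, m8}; Z2 = {m3, m4, m5, m6, m7, m8}; Z3 = {m3, m4, m5, m6, m8}; Z4 = {m3, m5, m6, m8}; Z5 = {m3, m5, m6}; fixed.
Sat(EG (idle ∨ ¬error)) = {m3, m5, m6}
E[¬idle U EG (idle ∨ ¬error)]: least fixpoint, start Z0 = Sat(EG (idle ∨ ¬error)) = {m3, m5, m6}, add states in Sat(¬idle) with some successor in Z. Z1 = {m2, m3, m5, m6}; fixed.
Sat(E[¬idle U EG (idle ∨ ¬error)]) = {m2, m3, m5, m6}
|Sat(E[¬idle U EG (idle ∨ ¬error)])| = |{m2, m3, m5, m6}| = 4.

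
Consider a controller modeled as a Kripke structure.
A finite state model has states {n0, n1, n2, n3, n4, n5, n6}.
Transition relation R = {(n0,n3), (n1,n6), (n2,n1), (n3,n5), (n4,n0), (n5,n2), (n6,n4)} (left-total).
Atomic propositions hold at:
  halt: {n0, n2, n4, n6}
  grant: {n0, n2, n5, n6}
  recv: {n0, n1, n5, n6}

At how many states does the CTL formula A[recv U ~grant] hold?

5

Sat(~grant) = {n1, n3, n4}
A[recv U ~grant]: least fixpoint, start Z0 = Sat(~grant) = {n1, n3, n4}, add states in Sat(recv) with every successor in Z. Z1 = {n0, n1, n3, n4, n6}; fixed.
Sat(A[recv U ~grant]) = {n0, n1, n3, n4, n6}
|Sat(A[recv U ~grant])| = |{n0, n1, n3, n4, n6}| = 5.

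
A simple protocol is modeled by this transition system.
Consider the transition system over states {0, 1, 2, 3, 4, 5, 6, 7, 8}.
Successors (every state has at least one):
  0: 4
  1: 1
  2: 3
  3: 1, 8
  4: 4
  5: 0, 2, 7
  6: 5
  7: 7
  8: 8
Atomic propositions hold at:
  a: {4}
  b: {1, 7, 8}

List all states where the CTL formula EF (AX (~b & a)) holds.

{0, 4, 5, 6}

Sat(~b) = {0, 2, 3, 4, 5, 6}
Sat(~b & a) = {4}
Sat(AX (~b & a)) = {s : every successor in {4}} = {0, 4}
EF (AX (~b & a)): least fixpoint, start Z0 = {0, 4}, add states with some successor in Z. Z1 = {0, 4, 5}; Z2 = {0, 4, 5, 6}; fixed.
Sat(EF (AX (~b & a))) = {0, 4, 5, 6}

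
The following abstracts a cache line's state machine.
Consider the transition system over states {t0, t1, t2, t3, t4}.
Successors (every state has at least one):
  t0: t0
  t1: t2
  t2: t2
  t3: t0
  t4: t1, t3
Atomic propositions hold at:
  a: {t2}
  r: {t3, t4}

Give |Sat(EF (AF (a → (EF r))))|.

EF r: least fixpoint, start Z0 = {t3, t4}, add states with some successor in Z. Already a fixed point.
Sat(EF r) = {t3, t4}
Sat(a → (EF r)) = {t0, t1, t3, t4}
AF (a → (EF r)): least fixpoint, start Z0 = {t0, t1, t3, t4}, add states with every successor in Z. Already a fixed point.
Sat(AF (a → (EF r))) = {t0, t1, t3, t4}
EF (AF (a → (EF r))): least fixpoint, start Z0 = {t0, t1, t3, t4}, add states with some successor in Z. Already a fixed point.
Sat(EF (AF (a → (EF r)))) = {t0, t1, t3, t4}
|Sat(EF (AF (a → (EF r))))| = |{t0, t1, t3, t4}| = 4.

4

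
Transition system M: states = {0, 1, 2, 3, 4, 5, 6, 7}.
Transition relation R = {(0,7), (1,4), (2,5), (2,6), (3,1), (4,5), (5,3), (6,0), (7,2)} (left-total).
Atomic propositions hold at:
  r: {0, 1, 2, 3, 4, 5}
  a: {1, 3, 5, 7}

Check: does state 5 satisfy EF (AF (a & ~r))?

No

Sat(~r) = {6, 7}
Sat(a & ~r) = {7}
AF (a & ~r): least fixpoint, start Z0 = {7}, add states with every successor in Z. Z1 = {0, 7}; Z2 = {0, 6, 7}; fixed.
Sat(AF (a & ~r)) = {0, 6, 7}
EF (AF (a & ~r)): least fixpoint, start Z0 = {0, 6, 7}, add states with some successor in Z. Z1 = {0, 2, 6, 7}; fixed.
Sat(EF (AF (a & ~r))) = {0, 2, 6, 7}
5 ∉ Sat(EF (AF (a & ~r))) = {0, 2, 6, 7}, so the formula does not hold at 5.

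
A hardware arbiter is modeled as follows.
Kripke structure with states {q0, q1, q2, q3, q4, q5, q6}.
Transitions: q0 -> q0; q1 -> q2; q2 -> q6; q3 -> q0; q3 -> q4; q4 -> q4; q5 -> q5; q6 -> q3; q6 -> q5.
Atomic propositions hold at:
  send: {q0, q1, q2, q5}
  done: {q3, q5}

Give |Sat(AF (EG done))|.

1

EG done: greatest fixpoint, start Z0 = {q3, q5}, keep only states in Sat with some successor in Z. Z1 = {q5}; fixed.
Sat(EG done) = {q5}
AF (EG done): least fixpoint, start Z0 = {q5}, add states with every successor in Z. Already a fixed point.
Sat(AF (EG done)) = {q5}
|Sat(AF (EG done))| = |{q5}| = 1.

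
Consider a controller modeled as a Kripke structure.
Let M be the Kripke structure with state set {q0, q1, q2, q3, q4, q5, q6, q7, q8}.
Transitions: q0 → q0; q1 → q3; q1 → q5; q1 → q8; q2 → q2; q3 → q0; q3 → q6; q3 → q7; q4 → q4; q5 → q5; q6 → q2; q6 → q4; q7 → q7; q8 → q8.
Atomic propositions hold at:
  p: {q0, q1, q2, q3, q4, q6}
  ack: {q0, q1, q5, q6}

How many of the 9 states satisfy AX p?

Sat(AX p) = {s : every successor in {q0, q1, q2, q3, q4, q6}} = {q0, q2, q4, q6}
|Sat(AX p)| = |{q0, q2, q4, q6}| = 4.

4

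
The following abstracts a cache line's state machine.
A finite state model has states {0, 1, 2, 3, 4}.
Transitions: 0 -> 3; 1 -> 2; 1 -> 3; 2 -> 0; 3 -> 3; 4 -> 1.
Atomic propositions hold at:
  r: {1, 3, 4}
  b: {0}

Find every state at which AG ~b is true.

Sat(~b) = {1, 2, 3, 4}
AG ~b: greatest fixpoint, start Z0 = {1, 2, 3, 4}, keep only states in Sat with every successor in Z. Z1 = {1, 3, 4}; Z2 = {3, 4}; Z3 = {3}; fixed.
Sat(AG ~b) = {3}

{3}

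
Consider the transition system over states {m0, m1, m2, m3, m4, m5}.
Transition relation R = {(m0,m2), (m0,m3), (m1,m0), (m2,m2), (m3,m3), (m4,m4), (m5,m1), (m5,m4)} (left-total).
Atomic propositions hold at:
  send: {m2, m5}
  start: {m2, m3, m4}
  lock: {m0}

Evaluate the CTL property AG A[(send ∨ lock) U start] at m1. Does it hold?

Sat(send ∨ lock) = {m0, m2, m5}
A[(send ∨ lock) U start]: least fixpoint, start Z0 = Sat(start) = {m2, m3, m4}, add states in Sat(send ∨ lock) with every successor in Z. Z1 = {m0, m2, m3, m4}; fixed.
Sat(A[(send ∨ lock) U start]) = {m0, m2, m3, m4}
AG A[(send ∨ lock) U start]: greatest fixpoint, start Z0 = {m0, m2, m3, m4}, keep only states in Sat with every successor in Z. Already a fixed point.
Sat(AG A[(send ∨ lock) U start]) = {m0, m2, m3, m4}
m1 ∉ Sat(AG A[(send ∨ lock) U start]) = {m0, m2, m3, m4}, so the formula does not hold at m1.

No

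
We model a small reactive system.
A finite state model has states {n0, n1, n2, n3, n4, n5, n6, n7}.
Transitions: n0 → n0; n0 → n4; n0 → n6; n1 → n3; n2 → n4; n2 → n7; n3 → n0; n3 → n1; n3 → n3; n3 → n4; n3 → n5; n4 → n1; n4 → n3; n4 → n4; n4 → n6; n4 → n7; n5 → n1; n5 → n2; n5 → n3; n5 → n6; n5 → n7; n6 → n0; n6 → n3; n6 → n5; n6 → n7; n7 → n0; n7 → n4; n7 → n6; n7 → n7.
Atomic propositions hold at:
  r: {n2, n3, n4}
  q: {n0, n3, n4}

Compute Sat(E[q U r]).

{n0, n2, n3, n4}

E[q U r]: least fixpoint, start Z0 = Sat(r) = {n2, n3, n4}, add states in Sat(q) with some successor in Z. Z1 = {n0, n2, n3, n4}; fixed.
Sat(E[q U r]) = {n0, n2, n3, n4}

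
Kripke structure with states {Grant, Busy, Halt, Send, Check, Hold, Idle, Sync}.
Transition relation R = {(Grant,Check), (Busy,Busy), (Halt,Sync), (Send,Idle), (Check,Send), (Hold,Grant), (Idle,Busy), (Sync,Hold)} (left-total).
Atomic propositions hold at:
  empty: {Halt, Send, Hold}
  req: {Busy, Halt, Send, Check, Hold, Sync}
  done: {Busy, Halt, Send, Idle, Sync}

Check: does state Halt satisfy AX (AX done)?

Sat(AX done) = {s : every successor in {Busy, Halt, Send, Idle, Sync}} = {Busy, Halt, Send, Check, Idle}
Sat(AX (AX done)) = {s : every successor in {Busy, Halt, Send, Check, Idle}} = {Grant, Busy, Send, Check, Idle}
Halt ∉ Sat(AX (AX done)) = {Grant, Busy, Send, Check, Idle}, so the formula does not hold at Halt.

No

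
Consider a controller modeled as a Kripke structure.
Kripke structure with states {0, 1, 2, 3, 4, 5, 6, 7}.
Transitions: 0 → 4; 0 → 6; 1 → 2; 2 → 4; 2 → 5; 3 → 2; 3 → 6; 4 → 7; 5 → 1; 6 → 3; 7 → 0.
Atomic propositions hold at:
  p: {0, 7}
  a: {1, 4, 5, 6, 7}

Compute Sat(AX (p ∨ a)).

{0, 2, 4, 5, 7}

Sat(p ∨ a) = {0, 1, 4, 5, 6, 7}
Sat(AX (p ∨ a)) = {s : every successor in {0, 1, 4, 5, 6, 7}} = {0, 2, 4, 5, 7}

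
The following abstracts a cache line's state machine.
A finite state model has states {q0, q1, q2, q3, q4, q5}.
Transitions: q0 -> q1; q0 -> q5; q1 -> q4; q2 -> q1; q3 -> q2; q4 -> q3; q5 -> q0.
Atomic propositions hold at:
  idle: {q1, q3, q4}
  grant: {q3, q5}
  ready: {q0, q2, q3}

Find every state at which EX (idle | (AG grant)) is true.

AG grant: greatest fixpoint, start Z0 = {q3, q5}, keep only states in Sat with every successor in Z. Z1 = ∅; fixed.
Sat(AG grant) = ∅
Sat(idle | (AG grant)) = {q1, q3, q4}
Sat(EX (idle | (AG grant))) = {s : some successor in {q1, q3, q4}} = {q0, q1, q2, q4}

{q0, q1, q2, q4}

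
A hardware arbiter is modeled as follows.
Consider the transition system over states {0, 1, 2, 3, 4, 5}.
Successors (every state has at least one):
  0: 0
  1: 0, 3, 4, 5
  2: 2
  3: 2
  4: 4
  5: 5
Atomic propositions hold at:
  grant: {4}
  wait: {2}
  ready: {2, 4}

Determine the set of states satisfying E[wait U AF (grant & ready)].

{4}

Sat(grant & ready) = {4}
AF (grant & ready): least fixpoint, start Z0 = {4}, add states with every successor in Z. Already a fixed point.
Sat(AF (grant & ready)) = {4}
E[wait U AF (grant & ready)]: least fixpoint, start Z0 = Sat(AF (grant & ready)) = {4}, add states in Sat(wait) with some successor in Z. Already a fixed point.
Sat(E[wait U AF (grant & ready)]) = {4}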